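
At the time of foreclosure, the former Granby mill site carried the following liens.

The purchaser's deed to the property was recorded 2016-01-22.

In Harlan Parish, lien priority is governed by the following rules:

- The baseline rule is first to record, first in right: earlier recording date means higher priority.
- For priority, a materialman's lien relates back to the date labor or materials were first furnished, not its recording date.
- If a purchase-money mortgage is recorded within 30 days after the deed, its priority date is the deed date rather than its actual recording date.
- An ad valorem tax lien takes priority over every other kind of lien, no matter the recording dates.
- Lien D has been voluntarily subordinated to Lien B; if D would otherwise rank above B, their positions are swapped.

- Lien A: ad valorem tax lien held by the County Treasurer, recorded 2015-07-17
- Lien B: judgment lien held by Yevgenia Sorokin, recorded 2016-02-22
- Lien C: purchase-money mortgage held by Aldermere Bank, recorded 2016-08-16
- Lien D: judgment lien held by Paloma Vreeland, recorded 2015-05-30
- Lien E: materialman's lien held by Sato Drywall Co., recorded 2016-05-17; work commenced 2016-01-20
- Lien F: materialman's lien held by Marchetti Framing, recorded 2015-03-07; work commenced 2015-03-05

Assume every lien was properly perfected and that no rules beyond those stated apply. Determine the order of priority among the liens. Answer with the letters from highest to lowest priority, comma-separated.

A, F, B, E, D, C

Effective dates: C missed the 30-day window (207 days after the deed), so its recording date stands; E's effective date is 2016-01-20, when work began; F's effective date is 2015-03-05, when work began.
A is an ad valorem tax lien, so it outranks all other liens regardless of date.
The other liens, earliest effective date first: F (2015-03-05), D (2015-05-30), E (2016-01-20), B (2016-02-22), C (2016-08-16).
Because D would otherwise rank above B, the subordination swaps them.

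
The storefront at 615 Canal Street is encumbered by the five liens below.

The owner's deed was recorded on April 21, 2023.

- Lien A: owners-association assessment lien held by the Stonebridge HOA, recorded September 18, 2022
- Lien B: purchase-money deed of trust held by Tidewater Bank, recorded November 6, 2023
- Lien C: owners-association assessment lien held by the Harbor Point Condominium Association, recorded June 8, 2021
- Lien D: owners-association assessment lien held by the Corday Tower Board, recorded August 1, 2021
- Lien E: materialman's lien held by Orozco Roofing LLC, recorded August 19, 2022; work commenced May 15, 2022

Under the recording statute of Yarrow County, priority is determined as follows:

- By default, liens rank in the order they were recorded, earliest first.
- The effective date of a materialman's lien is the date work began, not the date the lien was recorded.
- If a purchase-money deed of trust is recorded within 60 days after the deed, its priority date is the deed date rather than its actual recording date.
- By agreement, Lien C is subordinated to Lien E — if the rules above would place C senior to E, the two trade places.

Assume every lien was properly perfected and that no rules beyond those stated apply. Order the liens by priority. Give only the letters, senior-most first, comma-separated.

Adjusting effective dates: B was recorded 199 days after the deed, outside the 60-day window, so it keeps its recording date; E is treated as recorded May 15, 2022, the work-commencement date.
By effective date, earliest first: C (June 8, 2021), D (August 1, 2021), E (May 15, 2022), A (September 18, 2022), B (November 6, 2023).
Because C would otherwise rank above E, the subordination swaps them.

E, D, C, A, B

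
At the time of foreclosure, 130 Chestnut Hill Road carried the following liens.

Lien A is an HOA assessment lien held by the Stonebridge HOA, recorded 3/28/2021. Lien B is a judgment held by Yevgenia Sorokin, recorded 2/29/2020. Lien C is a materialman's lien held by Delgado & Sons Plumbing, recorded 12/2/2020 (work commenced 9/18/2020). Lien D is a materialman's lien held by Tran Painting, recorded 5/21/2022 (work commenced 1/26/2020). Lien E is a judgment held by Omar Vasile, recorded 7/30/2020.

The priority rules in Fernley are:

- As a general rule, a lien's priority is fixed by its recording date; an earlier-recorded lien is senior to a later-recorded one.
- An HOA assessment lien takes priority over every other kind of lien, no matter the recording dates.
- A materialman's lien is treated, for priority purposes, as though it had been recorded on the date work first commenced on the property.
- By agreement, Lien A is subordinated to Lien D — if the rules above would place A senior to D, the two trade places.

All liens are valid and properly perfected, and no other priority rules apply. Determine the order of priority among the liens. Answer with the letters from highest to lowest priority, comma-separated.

Adjusting effective dates: C relates back to 9/18/2020 (work commenced); D's effective date is 1/26/2020, when work began.
A, as an HOA assessment lien, has superpriority and ranks first.
Remaining liens by effective date: D (1/26/2020), B (2/29/2020), E (7/30/2020), C (9/18/2020).
A would otherwise be senior to D, so under the subordination agreement A and D exchange positions.

D, A, B, E, C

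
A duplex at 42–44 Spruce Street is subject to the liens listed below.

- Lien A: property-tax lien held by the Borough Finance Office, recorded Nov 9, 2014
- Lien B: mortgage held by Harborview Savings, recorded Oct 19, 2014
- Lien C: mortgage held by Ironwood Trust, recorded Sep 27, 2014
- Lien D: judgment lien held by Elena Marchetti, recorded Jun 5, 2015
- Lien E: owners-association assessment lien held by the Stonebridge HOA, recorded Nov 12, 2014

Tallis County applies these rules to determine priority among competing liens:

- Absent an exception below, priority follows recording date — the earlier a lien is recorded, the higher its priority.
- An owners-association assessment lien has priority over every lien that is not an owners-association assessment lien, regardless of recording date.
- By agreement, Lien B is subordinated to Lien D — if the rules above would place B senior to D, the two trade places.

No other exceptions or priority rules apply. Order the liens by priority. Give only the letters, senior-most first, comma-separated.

E, C, D, A, B

As an owners-association assessment lien, E is senior to every other lien.
Remaining liens by effective date: C (Sep 27, 2014), B (Oct 19, 2014), A (Nov 9, 2014), D (Jun 5, 2015).
B is senior to D before the subordination, so the two trade places.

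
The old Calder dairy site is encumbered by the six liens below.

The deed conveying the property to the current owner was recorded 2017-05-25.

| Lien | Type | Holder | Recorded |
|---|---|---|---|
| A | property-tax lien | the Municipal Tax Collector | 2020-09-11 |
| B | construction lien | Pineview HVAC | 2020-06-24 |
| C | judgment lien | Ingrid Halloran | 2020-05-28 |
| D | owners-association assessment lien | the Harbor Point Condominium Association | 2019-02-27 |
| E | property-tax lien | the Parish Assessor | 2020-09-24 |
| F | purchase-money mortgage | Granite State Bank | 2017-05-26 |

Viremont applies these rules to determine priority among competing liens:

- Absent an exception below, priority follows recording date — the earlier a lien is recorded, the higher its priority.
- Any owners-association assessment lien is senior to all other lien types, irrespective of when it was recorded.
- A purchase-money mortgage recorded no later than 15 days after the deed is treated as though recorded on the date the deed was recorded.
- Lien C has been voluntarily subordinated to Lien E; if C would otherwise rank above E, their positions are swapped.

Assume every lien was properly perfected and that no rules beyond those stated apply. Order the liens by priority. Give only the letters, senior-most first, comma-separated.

D, F, E, B, A, C

Adjusting effective dates: F's effective date is the deed date, 2017-05-25.
As an owners-association assessment lien, D is senior to every other lien.
Among the remaining liens, by effective date: F (2017-05-25), C (2020-05-28), B (2020-06-24), A (2020-09-11), E (2020-09-24).
C is senior to E before the subordination, so the two trade places.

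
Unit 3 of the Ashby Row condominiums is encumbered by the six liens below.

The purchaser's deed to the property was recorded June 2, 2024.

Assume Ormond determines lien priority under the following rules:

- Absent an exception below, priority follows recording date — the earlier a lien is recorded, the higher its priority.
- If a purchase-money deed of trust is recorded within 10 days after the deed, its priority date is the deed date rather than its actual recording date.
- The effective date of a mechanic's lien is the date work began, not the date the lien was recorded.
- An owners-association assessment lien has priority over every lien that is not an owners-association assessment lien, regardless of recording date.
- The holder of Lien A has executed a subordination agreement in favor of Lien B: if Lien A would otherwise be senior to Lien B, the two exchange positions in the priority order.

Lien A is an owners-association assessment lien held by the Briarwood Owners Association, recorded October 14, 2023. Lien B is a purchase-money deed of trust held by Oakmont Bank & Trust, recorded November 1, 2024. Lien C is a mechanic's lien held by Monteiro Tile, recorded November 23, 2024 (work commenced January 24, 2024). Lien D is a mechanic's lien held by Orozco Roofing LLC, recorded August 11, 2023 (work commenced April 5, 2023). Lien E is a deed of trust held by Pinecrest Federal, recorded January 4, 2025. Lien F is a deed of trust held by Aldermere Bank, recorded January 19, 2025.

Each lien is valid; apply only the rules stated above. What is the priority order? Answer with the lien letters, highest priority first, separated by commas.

Adjusting effective dates: B was recorded 152 days after the deed — beyond 10 days — so no relation-back applies; C is treated as recorded January 24, 2024, the work-commencement date; D's effective date is April 5, 2023, when work began.
As an owners-association assessment lien, A is senior to every other lien.
Among the remaining liens, by effective date: D (April 5, 2023), C (January 24, 2024), B (November 1, 2024), E (January 4, 2025), F (January 19, 2025).
Because A would otherwise rank above B, the subordination swaps them.

B, D, C, A, E, F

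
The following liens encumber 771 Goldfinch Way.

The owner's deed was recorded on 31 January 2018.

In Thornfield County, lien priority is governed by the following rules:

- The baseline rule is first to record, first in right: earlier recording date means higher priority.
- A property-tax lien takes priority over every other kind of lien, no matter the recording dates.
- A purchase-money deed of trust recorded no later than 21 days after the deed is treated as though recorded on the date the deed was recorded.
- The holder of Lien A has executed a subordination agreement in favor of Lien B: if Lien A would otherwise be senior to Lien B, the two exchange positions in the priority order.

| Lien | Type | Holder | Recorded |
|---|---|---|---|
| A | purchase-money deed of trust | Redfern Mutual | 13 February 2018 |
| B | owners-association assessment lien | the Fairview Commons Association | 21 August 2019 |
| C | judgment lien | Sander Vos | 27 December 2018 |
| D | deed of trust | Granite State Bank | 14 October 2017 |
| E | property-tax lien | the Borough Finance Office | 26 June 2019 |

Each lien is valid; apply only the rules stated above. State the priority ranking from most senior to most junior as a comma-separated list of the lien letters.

Effective dates after the stated exceptions: A was recorded within the 21-day window, so its effective date is the deed date 31 January 2018.
E is a property-tax lien and takes priority over every other lien.
Ordering the rest by effective date: D (14 October 2017), A (31 January 2018), C (27 December 2018), B (21 August 2019).
Because A would otherwise rank above B, the subordination swaps them.

E, D, B, C, A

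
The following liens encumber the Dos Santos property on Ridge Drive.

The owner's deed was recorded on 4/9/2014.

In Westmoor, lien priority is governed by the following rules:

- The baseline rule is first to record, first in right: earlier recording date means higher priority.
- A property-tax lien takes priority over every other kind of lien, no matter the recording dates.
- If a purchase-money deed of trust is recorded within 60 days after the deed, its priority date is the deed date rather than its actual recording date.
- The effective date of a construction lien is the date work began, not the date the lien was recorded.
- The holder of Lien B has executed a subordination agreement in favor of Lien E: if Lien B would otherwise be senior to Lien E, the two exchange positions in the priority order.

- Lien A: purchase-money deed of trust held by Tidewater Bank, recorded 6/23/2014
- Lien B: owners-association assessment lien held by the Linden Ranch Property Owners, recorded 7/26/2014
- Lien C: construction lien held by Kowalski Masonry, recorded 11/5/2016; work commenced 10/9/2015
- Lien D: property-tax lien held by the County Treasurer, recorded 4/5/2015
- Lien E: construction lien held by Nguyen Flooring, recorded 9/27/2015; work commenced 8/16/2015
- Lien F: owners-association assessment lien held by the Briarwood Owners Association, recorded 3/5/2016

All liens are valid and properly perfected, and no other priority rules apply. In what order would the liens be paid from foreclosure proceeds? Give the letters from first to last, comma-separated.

D, A, E, B, C, F

Adjusting effective dates: A was recorded 75 days after the deed — beyond 60 days — so no relation-back applies; C's effective date is 10/9/2015, when work began; E is treated as recorded 8/16/2015, the work-commencement date.
D is a property-tax lien and takes priority over every other lien.
Ordering the rest by effective date: A (6/23/2014), B (7/26/2014), E (8/16/2015), C (10/9/2015), F (3/5/2016).
Because B would otherwise rank above E, the subordination swaps them.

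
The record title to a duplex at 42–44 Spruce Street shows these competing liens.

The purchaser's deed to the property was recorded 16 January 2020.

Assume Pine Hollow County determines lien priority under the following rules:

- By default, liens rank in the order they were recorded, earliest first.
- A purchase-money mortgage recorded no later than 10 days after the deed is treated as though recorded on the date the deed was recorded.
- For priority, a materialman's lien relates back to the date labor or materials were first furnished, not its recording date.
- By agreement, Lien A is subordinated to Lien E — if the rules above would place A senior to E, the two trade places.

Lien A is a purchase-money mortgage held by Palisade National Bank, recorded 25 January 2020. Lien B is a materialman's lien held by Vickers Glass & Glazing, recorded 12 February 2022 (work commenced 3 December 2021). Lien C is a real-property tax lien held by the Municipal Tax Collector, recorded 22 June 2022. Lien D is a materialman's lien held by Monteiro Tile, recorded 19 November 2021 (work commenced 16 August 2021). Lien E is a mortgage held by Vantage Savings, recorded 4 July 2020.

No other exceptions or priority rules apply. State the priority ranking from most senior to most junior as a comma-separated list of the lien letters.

E, A, D, B, C

Effective dates: A's effective date is the deed date, 16 January 2020; B relates back to 3 December 2021 (work commenced); D's effective date is 16 August 2021, when work began.
Sorted by effective date: A (16 January 2020), E (4 July 2020), D (16 August 2021), B (3 December 2021), C (22 June 2022).
Because A would otherwise rank above E, the subordination swaps them.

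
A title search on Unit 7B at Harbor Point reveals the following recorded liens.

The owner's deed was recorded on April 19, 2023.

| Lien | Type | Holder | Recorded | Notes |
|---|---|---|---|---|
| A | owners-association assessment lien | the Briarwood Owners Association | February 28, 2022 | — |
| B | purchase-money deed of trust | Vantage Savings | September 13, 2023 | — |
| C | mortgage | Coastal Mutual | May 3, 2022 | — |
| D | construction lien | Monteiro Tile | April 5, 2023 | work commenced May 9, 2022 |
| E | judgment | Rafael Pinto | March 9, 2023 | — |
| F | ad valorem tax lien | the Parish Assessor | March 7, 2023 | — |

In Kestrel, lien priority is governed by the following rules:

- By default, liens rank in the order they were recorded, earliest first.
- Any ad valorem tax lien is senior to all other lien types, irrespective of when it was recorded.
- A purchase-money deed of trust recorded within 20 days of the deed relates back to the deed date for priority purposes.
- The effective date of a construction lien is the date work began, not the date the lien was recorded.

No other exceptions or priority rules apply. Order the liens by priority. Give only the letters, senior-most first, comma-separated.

F, A, C, D, E, B

Effective dates after the stated exceptions: B missed the 20-day window (147 days after the deed), so its recording date stands; D is treated as recorded May 9, 2022, the work-commencement date.
As an ad valorem tax lien, F is senior to every other lien.
Ordering the rest by effective date: A (February 28, 2022), C (May 3, 2022), D (May 9, 2022), E (March 9, 2023), B (September 13, 2023).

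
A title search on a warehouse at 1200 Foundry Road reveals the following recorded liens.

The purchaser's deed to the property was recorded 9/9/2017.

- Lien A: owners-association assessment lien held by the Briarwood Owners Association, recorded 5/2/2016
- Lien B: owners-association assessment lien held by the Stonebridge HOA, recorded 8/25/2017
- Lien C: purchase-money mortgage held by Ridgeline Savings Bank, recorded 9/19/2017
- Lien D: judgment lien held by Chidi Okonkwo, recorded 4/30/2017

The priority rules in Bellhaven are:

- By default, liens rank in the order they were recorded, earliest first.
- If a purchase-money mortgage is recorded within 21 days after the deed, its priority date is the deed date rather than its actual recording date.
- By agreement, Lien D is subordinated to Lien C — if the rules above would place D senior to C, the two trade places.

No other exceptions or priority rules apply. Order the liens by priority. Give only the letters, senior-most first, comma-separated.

A, C, B, D

Adjusting effective dates: C relates back to the deed date 9/9/2017.
By effective date: A (5/2/2016), D (4/30/2017), B (8/25/2017), C (9/9/2017).
Because D would otherwise rank above C, the subordination swaps them.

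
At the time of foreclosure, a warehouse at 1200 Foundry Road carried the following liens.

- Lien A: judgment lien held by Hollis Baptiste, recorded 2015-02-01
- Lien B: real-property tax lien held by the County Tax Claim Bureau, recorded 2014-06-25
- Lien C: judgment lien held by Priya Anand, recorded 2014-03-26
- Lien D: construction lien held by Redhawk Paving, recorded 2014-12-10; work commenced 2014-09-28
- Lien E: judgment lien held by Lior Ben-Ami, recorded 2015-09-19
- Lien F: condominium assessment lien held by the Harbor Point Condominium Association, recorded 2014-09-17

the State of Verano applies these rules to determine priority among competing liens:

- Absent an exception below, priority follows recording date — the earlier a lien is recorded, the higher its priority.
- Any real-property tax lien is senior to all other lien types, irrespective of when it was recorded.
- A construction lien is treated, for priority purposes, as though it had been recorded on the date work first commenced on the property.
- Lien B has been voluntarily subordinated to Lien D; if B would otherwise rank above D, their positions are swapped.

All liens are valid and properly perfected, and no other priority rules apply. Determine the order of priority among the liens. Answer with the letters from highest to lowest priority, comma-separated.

D, C, F, B, A, E

Effective dates after the stated exceptions: D's effective date is 2014-09-28, when work began.
As a real-property tax lien, B is senior to every other lien.
Ordering the rest by effective date: C (2014-03-26), F (2014-09-17), D (2014-09-28), A (2015-02-01), E (2015-09-19).
Because B would otherwise rank above D, the subordination swaps them.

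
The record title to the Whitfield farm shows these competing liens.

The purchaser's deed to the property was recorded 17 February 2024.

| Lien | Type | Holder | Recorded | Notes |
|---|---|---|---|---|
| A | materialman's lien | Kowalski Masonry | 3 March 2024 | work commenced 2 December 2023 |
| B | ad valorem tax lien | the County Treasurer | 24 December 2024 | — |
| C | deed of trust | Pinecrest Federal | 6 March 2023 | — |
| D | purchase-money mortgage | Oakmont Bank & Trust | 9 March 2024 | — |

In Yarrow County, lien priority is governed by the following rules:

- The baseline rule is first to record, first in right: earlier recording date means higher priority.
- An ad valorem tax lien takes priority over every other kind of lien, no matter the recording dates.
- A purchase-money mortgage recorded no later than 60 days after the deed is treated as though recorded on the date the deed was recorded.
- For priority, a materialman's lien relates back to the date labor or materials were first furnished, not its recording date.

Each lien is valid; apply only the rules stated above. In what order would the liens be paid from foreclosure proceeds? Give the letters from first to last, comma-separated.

B, C, A, D

Effective dates: A's effective date is 2 December 2023, when work began; D was recorded within the 60-day window, so its effective date is the deed date 17 February 2024.
As an ad valorem tax lien, B is senior to every other lien.
Ordering the rest by effective date: C (6 March 2023), A (2 December 2023), D (17 February 2024).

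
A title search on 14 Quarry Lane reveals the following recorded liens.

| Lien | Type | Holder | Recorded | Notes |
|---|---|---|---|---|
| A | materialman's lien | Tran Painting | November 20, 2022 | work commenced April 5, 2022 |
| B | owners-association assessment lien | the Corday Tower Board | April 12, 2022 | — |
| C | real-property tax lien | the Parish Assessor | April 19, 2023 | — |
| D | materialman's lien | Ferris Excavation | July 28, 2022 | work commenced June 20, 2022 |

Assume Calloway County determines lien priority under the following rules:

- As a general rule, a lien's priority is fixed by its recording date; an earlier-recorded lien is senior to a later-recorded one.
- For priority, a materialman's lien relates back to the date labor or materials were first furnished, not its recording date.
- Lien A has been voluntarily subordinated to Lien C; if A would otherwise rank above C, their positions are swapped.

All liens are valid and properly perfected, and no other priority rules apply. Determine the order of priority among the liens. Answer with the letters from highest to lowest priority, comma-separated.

Effective dates after the stated exceptions: A relates back to April 5, 2022 (work commenced); D's effective date is June 20, 2022, when work began.
Ordering by effective date: A (April 5, 2022), B (April 12, 2022), D (June 20, 2022), C (April 19, 2023).
A would otherwise be senior to C, so under the subordination agreement A and C exchange positions.

C, B, D, A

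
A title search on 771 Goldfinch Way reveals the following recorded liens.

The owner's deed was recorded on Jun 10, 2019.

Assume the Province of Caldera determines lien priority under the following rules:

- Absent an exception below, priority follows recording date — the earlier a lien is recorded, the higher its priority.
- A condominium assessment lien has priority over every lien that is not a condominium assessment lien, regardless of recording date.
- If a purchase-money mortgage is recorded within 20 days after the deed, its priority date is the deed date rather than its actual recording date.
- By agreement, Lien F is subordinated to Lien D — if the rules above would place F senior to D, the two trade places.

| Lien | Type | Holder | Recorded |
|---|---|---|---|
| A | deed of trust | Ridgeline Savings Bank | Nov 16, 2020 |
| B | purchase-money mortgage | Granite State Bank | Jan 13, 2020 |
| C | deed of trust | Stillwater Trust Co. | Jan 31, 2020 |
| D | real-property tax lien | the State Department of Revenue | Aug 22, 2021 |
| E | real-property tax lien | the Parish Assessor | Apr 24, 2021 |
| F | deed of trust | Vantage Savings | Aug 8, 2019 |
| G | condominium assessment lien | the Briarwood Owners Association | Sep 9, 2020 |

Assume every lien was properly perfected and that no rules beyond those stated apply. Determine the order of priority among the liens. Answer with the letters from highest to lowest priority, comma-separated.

Effective dates after the stated exceptions: B was recorded 217 days after the deed, outside the 20-day window, so it keeps its recording date.
G is a condominium assessment lien and takes priority over every other lien.
Remaining liens by effective date: F (Aug 8, 2019), B (Jan 13, 2020), C (Jan 31, 2020), A (Nov 16, 2020), E (Apr 24, 2021), D (Aug 22, 2021).
The subordination applies — F was senior to D — so F and D swap.

G, D, B, C, A, E, F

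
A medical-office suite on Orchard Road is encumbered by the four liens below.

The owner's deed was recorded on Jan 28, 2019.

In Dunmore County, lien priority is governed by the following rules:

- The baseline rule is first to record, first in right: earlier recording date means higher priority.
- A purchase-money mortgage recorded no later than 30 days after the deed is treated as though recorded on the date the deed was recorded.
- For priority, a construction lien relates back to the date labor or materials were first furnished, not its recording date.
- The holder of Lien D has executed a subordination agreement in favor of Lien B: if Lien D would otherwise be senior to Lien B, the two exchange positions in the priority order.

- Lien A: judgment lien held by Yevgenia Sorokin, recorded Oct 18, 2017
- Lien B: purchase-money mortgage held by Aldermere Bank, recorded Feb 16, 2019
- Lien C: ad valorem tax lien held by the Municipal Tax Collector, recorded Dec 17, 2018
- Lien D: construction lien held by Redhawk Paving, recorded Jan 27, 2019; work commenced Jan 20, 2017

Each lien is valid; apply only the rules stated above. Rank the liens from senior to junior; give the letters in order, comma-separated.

First, effective dates: B was recorded within the 30-day window, so its effective date is the deed date Jan 28, 2019; D's effective date is Jan 20, 2017, when work began.
By effective date, earliest first: D (Jan 20, 2017), A (Oct 18, 2017), C (Dec 17, 2018), B (Jan 28, 2019).
Because D would otherwise rank above B, the subordination swaps them.

B, A, C, D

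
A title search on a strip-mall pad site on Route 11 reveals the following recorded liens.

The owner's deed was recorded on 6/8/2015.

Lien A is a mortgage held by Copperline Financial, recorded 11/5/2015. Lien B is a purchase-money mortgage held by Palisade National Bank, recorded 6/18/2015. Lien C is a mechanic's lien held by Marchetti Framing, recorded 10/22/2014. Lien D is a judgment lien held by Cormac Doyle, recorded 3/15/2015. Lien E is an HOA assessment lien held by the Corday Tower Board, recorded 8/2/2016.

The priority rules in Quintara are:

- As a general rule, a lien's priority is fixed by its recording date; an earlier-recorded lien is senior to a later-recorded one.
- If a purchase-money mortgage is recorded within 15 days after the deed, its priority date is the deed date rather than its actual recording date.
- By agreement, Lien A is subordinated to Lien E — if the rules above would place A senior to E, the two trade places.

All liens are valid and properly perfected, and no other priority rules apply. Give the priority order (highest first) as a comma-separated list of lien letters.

Adjusting effective dates: B's effective date is the deed date, 6/8/2015.
By effective date: C (10/22/2014), D (3/15/2015), B (6/8/2015), A (11/5/2015), E (8/2/2016).
Because A would otherwise rank above E, the subordination swaps them.

C, D, B, E, A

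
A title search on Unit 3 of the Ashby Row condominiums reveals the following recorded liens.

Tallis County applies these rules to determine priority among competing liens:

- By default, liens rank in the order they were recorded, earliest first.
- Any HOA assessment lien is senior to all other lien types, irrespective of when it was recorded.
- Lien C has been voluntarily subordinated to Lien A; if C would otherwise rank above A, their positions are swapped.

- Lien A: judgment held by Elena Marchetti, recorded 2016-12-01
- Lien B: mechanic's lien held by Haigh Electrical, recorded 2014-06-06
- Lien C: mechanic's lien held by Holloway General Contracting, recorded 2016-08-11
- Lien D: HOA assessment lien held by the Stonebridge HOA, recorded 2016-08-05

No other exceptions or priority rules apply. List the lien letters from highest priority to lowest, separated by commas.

D, B, A, C

D is an HOA assessment lien and takes priority over every other lien.
The other liens, earliest effective date first: B (2014-06-06), C (2016-08-11), A (2016-12-01).
Because C would otherwise rank above A, the subordination swaps them.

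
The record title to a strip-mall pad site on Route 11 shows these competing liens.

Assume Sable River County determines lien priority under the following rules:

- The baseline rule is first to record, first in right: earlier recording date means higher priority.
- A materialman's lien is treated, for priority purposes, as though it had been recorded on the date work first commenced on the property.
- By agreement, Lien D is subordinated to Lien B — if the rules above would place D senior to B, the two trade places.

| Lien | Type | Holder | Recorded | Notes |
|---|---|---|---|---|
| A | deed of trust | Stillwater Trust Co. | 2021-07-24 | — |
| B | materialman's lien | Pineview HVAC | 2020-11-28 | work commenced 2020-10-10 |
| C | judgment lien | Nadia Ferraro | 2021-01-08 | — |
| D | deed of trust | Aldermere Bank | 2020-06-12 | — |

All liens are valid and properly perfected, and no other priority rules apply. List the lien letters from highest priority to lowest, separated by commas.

Effective dates: B is treated as recorded 2020-10-10, the work-commencement date.
By effective date, earliest first: D (2020-06-12), B (2020-10-10), C (2021-01-08), A (2021-07-24).
The subordination applies — D was senior to B — so D and B swap.

B, D, C, A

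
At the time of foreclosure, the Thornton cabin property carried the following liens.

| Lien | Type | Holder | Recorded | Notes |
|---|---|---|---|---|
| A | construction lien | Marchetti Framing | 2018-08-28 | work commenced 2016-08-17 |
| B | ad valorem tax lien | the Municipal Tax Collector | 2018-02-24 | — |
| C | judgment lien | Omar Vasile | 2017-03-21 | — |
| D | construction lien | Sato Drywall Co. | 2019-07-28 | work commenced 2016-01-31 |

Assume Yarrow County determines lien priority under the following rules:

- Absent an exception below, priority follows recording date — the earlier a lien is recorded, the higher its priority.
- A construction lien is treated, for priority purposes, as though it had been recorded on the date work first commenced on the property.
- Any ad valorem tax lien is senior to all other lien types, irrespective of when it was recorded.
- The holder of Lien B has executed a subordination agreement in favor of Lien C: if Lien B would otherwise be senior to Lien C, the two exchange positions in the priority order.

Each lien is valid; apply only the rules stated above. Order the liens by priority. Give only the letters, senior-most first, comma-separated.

Effective dates after the stated exceptions: A is treated as recorded 2016-08-17, the work-commencement date; D's effective date is 2016-01-31, when work began.
B, as an ad valorem tax lien, has superpriority and ranks first.
Among the remaining liens, by effective date: D (2016-01-31), A (2016-08-17), C (2017-03-21).
B would otherwise be senior to C, so under the subordination agreement B and C exchange positions.

C, D, A, B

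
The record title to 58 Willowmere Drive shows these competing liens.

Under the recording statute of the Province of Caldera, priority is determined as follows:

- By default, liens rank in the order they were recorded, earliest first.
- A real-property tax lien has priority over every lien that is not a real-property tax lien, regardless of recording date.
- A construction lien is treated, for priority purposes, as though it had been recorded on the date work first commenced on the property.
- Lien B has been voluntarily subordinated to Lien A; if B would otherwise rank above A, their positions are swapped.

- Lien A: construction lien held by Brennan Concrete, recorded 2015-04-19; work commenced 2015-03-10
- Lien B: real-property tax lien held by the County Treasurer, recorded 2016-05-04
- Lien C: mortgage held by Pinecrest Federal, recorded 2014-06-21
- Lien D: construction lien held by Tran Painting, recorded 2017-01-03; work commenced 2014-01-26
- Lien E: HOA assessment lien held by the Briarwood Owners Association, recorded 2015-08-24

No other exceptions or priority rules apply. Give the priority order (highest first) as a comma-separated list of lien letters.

A, D, C, B, E

Adjusting effective dates: A relates back to 2015-03-10 (work commenced); D's effective date is 2014-01-26, when work began.
B, as a real-property tax lien, has superpriority and ranks first.
The other liens, earliest effective date first: D (2014-01-26), C (2014-06-21), A (2015-03-10), E (2015-08-24).
The subordination applies — B was senior to A — so B and A swap.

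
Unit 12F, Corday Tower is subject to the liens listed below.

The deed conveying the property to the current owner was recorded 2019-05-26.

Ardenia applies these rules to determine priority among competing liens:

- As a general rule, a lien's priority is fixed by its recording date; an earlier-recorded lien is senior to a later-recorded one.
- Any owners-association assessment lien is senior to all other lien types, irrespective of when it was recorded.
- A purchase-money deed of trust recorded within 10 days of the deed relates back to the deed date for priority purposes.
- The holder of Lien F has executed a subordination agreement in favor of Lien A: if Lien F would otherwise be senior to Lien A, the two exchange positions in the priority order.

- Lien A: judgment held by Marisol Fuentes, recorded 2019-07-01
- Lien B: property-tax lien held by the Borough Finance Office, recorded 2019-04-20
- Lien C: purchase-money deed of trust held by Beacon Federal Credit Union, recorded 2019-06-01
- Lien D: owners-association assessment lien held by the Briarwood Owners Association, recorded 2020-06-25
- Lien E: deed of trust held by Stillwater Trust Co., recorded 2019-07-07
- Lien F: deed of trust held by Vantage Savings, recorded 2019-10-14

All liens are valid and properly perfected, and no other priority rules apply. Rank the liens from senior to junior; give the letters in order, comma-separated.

D, B, C, A, E, F

Effective dates: C relates back to the deed date 2019-05-26.
D is an owners-association assessment lien and takes priority over every other lien.
Ordering the rest by effective date: B (2019-04-20), C (2019-05-26), A (2019-07-01), E (2019-07-07), F (2019-10-14).
Since F is not senior to A, the subordination leaves the order unchanged.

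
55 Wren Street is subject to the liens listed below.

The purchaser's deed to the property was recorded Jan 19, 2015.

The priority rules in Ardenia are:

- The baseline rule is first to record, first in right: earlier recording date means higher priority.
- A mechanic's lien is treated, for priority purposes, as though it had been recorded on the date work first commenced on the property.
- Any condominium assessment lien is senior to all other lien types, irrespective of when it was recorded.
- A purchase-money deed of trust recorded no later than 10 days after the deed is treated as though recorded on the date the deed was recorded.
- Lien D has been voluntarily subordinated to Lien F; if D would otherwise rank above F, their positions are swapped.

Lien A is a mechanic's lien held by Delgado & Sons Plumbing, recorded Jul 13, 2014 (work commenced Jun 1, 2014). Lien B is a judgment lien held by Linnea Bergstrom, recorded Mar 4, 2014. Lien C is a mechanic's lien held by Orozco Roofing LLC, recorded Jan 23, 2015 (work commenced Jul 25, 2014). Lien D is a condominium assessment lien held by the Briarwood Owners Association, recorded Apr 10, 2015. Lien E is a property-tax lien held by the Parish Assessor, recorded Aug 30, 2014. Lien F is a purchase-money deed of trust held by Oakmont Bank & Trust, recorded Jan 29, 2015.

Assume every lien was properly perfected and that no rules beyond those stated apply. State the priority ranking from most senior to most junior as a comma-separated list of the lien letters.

Adjusting effective dates: A relates back to Jun 1, 2014 (work commenced); C is treated as recorded Jul 25, 2014, the work-commencement date; F relates back to the deed date Jan 19, 2015.
As a condominium assessment lien, D is senior to every other lien.
Remaining liens by effective date: B (Mar 4, 2014), A (Jun 1, 2014), C (Jul 25, 2014), E (Aug 30, 2014), F (Jan 19, 2015).
D would otherwise be senior to F, so under the subordination agreement D and F exchange positions.

F, B, A, C, E, D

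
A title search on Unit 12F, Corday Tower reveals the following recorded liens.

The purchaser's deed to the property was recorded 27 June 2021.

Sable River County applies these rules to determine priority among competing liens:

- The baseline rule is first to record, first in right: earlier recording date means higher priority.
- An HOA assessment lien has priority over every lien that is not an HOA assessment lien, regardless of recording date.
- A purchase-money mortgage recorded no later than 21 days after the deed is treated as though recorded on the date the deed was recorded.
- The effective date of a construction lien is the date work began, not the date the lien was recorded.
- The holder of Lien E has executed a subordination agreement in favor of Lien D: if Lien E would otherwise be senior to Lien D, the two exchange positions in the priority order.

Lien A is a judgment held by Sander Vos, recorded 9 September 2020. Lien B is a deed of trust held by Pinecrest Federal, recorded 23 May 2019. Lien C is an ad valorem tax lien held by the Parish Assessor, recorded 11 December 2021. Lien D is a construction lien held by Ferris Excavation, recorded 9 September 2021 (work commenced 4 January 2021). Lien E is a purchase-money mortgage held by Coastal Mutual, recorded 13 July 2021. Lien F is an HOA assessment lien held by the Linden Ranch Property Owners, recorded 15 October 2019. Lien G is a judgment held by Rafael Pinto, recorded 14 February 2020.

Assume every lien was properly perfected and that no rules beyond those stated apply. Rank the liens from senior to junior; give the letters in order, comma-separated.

Adjusting effective dates: D is treated as recorded 4 January 2021, the work-commencement date; E relates back to the deed date 27 June 2021.
As an HOA assessment lien, F is senior to every other lien.
Among the remaining liens, by effective date: B (23 May 2019), G (14 February 2020), A (9 September 2020), D (4 January 2021), E (27 June 2021), C (11 December 2021).
Since E is not senior to D, the subordination leaves the order unchanged.

F, B, G, A, D, E, C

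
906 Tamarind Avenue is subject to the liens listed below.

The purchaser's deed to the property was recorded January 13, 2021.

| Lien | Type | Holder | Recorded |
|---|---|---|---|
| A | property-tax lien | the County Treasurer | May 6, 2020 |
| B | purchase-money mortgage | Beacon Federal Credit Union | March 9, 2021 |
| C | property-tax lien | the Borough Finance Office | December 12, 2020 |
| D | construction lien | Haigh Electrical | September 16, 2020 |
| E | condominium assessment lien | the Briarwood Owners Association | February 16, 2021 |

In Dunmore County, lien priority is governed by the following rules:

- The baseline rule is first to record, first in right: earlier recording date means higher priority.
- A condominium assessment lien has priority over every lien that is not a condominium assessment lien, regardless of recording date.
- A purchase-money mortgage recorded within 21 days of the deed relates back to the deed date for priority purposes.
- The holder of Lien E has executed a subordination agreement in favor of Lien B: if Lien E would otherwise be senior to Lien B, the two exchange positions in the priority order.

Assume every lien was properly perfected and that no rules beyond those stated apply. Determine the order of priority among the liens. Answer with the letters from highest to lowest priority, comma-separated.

Effective dates after the stated exceptions: B was recorded 55 days after the deed — beyond 21 days — so no relation-back applies.
As a condominium assessment lien, E is senior to every other lien.
The other liens, earliest effective date first: A (May 6, 2020), D (September 16, 2020), C (December 12, 2020), B (March 9, 2021).
E is senior to B before the subordination, so the two trade places.

B, A, D, C, E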